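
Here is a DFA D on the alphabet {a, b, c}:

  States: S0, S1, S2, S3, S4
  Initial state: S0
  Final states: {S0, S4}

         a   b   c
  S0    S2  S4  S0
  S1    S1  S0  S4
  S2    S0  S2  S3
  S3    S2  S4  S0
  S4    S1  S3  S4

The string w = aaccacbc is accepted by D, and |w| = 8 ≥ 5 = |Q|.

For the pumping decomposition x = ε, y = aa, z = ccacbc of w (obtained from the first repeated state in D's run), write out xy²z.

xy^2z = ε·aa·aa·ccacbc = aaaaccacbc.
Reading y = aa takes D from S0 back to S0, so after x·y·y the machine is still in S0, and z then leads to the accepting state S4. Hence aaaaccacbc ∈ L(D).

aaaaccacbc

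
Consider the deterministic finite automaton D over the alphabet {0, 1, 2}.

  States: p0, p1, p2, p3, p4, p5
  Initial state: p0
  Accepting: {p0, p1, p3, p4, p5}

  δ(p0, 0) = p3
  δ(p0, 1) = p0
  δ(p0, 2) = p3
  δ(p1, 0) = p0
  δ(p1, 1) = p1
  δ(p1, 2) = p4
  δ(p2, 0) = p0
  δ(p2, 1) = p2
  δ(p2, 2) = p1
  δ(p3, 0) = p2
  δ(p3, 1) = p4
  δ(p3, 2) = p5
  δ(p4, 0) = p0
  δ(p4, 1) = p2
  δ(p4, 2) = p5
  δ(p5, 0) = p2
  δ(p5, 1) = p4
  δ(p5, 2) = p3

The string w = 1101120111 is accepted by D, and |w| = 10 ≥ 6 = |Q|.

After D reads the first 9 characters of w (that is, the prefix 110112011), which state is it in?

State sequence: p0 -1-> p0 -1-> p0 -0-> p3 -1-> p4 -1-> p2 -2-> p1 -0-> p0 -1-> p0 -1-> p0

After reading 9 characters, D is in state p0.

p0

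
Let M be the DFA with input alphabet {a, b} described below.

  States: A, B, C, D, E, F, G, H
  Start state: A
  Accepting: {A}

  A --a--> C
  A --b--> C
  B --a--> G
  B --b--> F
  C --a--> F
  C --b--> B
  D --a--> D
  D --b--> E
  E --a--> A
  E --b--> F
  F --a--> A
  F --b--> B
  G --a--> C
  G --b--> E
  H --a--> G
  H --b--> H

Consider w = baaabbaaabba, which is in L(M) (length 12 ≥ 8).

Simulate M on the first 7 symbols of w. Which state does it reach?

Run of M on the first 7 characters of w = b a a a b b a:
  step 0: A  (start)
  step 1: C  (read b: A→C)
  step 2: F  (read a: C→F)
  step 3: A  (read a: F→A)
  step 4: C  (read a: A→C)
  step 5: B  (read b: C→B)
  step 6: F  (read b: B→F)
  step 7: A  (read a: F→A)

After reading 7 characters, M is in state A.

A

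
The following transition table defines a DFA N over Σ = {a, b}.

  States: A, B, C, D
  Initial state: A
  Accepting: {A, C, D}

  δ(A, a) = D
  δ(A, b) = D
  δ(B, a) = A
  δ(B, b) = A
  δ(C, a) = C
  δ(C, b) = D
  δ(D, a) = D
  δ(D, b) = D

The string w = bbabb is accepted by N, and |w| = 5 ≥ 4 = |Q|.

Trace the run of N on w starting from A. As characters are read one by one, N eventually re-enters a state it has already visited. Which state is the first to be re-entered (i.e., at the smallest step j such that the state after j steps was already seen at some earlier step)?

D

Run of N on w = b b a b b:
  step 0: A  (start)
  step 1: D  (read b: A→D)
  step 2: D  (read b: D→D)   ← first repeat (D seen earlier)
  step 3: D  (read a: D→D)
  step 4: D  (read b: D→D)
  step 5: D  (read b: D→D)

The earliest repeat is at step j = 2: N is in D, which it already visited at step i = 1.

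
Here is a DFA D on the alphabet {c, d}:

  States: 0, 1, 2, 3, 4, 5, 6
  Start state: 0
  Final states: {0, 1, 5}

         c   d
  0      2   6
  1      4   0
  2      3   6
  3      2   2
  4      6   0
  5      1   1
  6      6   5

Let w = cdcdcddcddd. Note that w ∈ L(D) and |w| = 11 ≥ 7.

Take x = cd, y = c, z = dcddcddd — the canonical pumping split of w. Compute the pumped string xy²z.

cdccdcddcddd

xy^2z = cd·c·c·dcddcddd = cdccdcddcddd.
Reading y = c takes D from 6 back to 6, so after x·y·y the machine is still in 6, and z then leads to the accepting state 0. Hence cdccdcddcddd ∈ L(D).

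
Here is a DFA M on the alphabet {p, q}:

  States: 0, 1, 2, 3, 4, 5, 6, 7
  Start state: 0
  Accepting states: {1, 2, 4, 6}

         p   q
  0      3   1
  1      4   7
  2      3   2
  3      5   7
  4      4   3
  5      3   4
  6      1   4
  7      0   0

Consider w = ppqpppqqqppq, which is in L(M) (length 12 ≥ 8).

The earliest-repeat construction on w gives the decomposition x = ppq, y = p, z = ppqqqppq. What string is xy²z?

ppqppppqqqppq

xy^2z = ppq·p·p·ppqqqppq = ppqppppqqqppq.
Reading y = p takes M from 4 back to 4, so after x·y·y the machine is still in 4, and z then leads to the accepting state 4. Hence ppqppppqqqppq ∈ L(M).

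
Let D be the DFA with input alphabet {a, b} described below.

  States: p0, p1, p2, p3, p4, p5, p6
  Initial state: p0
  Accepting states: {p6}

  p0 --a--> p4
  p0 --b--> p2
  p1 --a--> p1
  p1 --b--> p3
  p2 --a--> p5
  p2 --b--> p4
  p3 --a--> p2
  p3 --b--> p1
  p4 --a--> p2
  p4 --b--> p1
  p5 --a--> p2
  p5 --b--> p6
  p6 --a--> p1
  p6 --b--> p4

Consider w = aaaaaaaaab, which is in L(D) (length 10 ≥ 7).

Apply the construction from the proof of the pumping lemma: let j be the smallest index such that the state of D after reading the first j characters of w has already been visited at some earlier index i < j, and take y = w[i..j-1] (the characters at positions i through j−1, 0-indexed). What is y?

State sequence: p0 -a-> p4 -a-> p2 -a-> p5 -a-> p2 -a-> p5 -a-> p2 -a-> p5 -a-> p2 -a-> p5 -b-> p6
First repeat at step 4: p2 was already visited.

So i = 2, j = 4, giving x = w[0:2] = aa, y = w[2:4] = aa, z = w[4:10] = aaaaab.
Check: |xy| = 4 ≤ 7 and |y| = 2 ≥ 1. Reading y takes D from p2 back to p2, so every xyⁱz is accepted.

aa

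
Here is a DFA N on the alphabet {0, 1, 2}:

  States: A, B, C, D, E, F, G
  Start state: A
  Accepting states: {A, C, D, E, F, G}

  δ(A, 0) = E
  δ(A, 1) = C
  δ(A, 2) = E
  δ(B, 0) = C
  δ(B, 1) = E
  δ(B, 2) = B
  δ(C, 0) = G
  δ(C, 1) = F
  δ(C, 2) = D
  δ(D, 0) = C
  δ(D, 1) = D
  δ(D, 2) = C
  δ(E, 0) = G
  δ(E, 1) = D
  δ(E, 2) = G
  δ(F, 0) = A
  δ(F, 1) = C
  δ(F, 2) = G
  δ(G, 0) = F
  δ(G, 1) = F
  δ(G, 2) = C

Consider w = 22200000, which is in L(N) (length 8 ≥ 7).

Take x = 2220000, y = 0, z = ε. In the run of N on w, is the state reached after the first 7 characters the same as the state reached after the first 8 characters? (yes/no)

no

State sequence: A -2-> E -2-> G -2-> C -0-> G -0-> F -0-> A -0-> E -0-> G

After x (step 7): E. After xy (step 8): G.
They differ (E ≠ G), so y is not a cycle from the state after x; this split is not the one the pumping-lemma construction produces, and pumping y need not keep the string in L(N).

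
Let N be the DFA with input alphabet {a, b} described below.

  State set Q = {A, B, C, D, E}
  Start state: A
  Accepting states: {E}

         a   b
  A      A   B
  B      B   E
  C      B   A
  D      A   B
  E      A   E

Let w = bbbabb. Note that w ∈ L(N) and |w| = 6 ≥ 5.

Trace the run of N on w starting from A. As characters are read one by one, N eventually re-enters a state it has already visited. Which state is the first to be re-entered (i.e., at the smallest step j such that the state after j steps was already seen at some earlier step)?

State sequence: A -b-> B -b-> E -b-> E -a-> A -b-> B -b-> E
First repeat at step 3: E was already visited.

The earliest repeat is at step j = 3: N is in E, which it already visited at step i = 2.
Pumping length from the standard proof: p = 5 (the number of states). The repeated state found above gives |xy| = j ≤ 5 and |y| = j − i ≥ 1.

E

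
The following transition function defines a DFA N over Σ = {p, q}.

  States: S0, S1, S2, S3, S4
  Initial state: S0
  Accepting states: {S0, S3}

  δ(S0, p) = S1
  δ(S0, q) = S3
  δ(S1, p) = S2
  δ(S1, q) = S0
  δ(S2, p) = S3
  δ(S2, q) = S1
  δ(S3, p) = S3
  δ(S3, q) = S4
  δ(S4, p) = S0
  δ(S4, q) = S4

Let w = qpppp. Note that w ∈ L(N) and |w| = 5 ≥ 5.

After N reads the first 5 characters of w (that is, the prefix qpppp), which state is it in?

Run of N on the first 5 characters of w = q p p p p:
  step 0: S0  (start)
  step 1: S3  (read q: S0→S3)
  step 2: S3  (read p: S3→S3)
  step 3: S3  (read p: S3→S3)
  step 4: S3  (read p: S3→S3)
  step 5: S3  (read p: S3→S3)

After reading 5 characters, N is in state S3.
(This kind of state-tracing is the core of the pumping-lemma construction: with 5 states, pigeonhole forces a repeat within the first 5 steps.)

S3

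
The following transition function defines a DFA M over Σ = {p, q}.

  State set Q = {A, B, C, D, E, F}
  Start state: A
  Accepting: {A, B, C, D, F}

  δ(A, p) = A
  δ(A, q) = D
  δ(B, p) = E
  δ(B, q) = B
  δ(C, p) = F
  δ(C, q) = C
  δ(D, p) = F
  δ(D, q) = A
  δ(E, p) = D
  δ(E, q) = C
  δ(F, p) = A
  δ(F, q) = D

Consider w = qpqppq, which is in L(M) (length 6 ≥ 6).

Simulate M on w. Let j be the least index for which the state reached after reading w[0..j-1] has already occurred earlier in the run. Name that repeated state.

State sequence: A -q-> D -p-> F -q-> D -p-> F -p-> A -q-> D
First repeat at step 3: D was already visited.

The earliest repeat is at step j = 3: M is in D, which it already visited at step i = 1.
The DFA has 6 states, so the proof of the pumping lemma guarantees a repeated state among the first 6+1 visited; the segment between the two visits is the pumpable y.

D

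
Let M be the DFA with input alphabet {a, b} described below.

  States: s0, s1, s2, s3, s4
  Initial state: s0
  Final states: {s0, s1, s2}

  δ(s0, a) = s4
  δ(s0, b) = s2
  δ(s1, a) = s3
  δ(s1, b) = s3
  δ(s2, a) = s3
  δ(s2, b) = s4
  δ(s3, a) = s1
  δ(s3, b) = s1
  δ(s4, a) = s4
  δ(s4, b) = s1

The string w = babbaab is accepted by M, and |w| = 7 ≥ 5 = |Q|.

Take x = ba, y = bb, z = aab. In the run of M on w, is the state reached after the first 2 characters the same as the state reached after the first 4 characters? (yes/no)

State sequence: s0 -b-> s2 -a-> s3 -b-> s1 -b-> s3

After x (step 2): s3. After xy (step 4): s3.
They match, so y = bb drives M around a cycle from s3 back to itself; pumping y any number of times keeps M in s3 before reading z, and xyⁱz ∈ L(M) for every i ≥ 0.

yes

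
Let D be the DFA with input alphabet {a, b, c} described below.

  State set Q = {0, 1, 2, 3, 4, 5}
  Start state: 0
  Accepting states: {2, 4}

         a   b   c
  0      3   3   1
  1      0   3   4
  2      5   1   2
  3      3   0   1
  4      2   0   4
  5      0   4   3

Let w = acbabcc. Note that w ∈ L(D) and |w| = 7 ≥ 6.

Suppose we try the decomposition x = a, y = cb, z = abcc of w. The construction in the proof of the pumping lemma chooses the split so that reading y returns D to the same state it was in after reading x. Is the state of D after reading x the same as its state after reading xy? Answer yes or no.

yes

State sequence: 0 -a-> 3 -c-> 1 -b-> 3

After x (step 1): 3. After xy (step 3): 3.
They match, so y = cb drives D around a cycle from 3 back to itself; pumping y any number of times keeps D in 3 before reading z, and xyⁱz ∈ L(D) for every i ≥ 0.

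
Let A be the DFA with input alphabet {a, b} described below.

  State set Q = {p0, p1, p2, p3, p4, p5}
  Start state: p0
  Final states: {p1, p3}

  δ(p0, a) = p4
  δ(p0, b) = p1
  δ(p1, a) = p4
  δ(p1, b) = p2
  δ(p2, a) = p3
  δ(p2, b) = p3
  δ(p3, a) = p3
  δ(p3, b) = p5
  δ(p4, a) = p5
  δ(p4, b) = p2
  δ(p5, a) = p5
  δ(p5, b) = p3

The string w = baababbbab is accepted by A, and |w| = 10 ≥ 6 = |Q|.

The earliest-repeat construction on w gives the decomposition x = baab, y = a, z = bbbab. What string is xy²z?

baabaabbbab

xy^2z = baab·a·a·bbbab = baabaabbbab.
Reading y = a takes A from p3 back to p3, so after x·y·y the machine is still in p3, and z then leads to the accepting state p3. Hence baabaabbbab ∈ L(A).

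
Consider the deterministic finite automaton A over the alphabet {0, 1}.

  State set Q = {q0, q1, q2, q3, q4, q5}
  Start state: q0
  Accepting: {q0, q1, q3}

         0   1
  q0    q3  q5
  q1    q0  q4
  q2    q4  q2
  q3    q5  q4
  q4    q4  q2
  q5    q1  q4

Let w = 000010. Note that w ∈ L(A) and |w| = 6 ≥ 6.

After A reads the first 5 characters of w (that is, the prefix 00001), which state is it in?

State sequence: q0 -0-> q3 -0-> q5 -0-> q1 -0-> q0 -1-> q5

After reading 5 characters, A is in state q5.

q5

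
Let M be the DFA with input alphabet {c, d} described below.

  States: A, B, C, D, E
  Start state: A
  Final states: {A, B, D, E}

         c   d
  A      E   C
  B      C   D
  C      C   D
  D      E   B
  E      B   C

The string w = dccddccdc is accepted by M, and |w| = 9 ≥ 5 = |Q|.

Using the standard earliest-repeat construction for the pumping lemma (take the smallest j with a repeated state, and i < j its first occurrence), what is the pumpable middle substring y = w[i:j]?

c

State sequence: A -d-> C -c-> C -c-> C -d-> D -d-> B -c-> C -c-> C -d-> D -c-> E
First repeat at step 2: C was already visited.

So i = 1, j = 2, giving x = w[0:1] = d, y = w[1:2] = c, z = w[2:9] = cddccdc.
Check: |xy| = 2 ≤ 5 and |y| = 1 ≥ 1. Reading y takes M from C back to C, so every xyⁱz is accepted.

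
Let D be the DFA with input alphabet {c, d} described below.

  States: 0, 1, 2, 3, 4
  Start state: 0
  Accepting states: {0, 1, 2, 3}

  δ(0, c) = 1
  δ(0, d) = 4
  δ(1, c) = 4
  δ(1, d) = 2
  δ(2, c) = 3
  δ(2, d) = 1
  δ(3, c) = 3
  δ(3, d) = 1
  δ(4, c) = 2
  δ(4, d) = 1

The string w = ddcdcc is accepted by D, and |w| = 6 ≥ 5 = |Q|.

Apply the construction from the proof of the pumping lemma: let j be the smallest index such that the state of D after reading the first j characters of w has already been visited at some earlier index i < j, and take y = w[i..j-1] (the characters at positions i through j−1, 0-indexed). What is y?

dc

State sequence: 0 -d-> 4 -d-> 1 -c-> 4 -d-> 1 -c-> 4 -c-> 2
First repeat at step 3: 4 was already visited.

So i = 1, j = 3, giving x = w[0:1] = d, y = w[1:3] = dc, z = w[3:6] = dcc.
Check: |xy| = 3 ≤ 5 and |y| = 2 ≥ 1. Reading y takes D from 4 back to 4, so every xyⁱz is accepted.
With |Q| = 5, pigeonhole forces a state repeat no later than step 5; the substring read between the first and second visits to that state can be pumped.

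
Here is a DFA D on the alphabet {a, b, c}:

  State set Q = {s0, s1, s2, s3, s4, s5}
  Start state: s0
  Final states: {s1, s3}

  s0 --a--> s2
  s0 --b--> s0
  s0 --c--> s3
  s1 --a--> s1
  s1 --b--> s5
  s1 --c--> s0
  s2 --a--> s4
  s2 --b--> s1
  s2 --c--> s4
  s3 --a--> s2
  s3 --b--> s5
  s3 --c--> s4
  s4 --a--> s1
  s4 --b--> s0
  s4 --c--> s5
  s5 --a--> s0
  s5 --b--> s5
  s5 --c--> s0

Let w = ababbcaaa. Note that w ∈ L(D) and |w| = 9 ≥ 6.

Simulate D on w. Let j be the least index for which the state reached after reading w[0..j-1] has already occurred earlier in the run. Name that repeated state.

s1

Run of D on w = a b a b b c a a a:
  step 0: s0  (start)
  step 1: s2  (read a: s0→s2)
  step 2: s1  (read b: s2→s1)
  step 3: s1  (read a: s1→s1)   ← first repeat (s1 seen earlier)
  step 4: s5  (read b: s1→s5)
  step 5: s5  (read b: s5→s5)
  step 6: s0  (read c: s5→s0)
  step 7: s2  (read a: s0→s2)
  step 8: s4  (read a: s2→s4)
  step 9: s1  (read a: s4→s1)

The earliest repeat is at step j = 3: D is in s1, which it already visited at step i = 2.
The DFA has 6 states, so the proof of the pumping lemma guarantees a repeated state among the first 6+1 visited; the segment between the two visits is the pumpable y.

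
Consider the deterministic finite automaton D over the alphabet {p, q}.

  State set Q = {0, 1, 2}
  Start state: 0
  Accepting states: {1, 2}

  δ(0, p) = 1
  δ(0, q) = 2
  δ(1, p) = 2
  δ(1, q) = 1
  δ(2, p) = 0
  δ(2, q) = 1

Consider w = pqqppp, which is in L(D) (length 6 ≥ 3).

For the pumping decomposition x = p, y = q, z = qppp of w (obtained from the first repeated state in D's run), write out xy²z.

pqqqppp

xy^2z = p·q·q·qppp = pqqqppp.
Reading y = q takes D from 1 back to 1, so after x·y·y the machine is still in 1, and z then leads to the accepting state 1. Hence pqqqppp ∈ L(D).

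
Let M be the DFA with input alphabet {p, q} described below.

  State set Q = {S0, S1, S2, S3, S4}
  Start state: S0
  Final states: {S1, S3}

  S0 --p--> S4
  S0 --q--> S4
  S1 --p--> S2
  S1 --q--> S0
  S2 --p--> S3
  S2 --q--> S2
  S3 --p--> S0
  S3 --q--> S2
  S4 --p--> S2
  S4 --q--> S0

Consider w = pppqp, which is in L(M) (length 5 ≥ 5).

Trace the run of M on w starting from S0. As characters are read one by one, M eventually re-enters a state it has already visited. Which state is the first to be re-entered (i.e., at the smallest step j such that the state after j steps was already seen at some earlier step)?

Run of M on w = p p p q p:
  step 0: S0  (start)
  step 1: S4  (read p: S0→S4)
  step 2: S2  (read p: S4→S2)
  step 3: S3  (read p: S2→S3)
  step 4: S2  (read q: S3→S2)   ← first repeat (S2 seen earlier)
  step 5: S3  (read p: S2→S3)

The earliest repeat is at step j = 4: M is in S2, which it already visited at step i = 2.

S2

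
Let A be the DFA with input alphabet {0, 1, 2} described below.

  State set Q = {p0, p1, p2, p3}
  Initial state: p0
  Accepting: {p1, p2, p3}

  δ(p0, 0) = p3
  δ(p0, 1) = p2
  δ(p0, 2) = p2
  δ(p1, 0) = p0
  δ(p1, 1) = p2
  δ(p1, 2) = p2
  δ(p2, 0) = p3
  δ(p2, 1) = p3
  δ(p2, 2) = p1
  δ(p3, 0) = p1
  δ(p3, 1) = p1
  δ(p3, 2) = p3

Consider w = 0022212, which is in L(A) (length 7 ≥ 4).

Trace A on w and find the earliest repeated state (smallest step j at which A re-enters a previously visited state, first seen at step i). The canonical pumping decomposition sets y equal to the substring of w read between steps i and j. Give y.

State sequence: p0 -0-> p3 -0-> p1 -2-> p2 -2-> p1 -2-> p2 -1-> p3 -2-> p3
First repeat at step 4: p1 was already visited.

So i = 2, j = 4, giving x = w[0:2] = 00, y = w[2:4] = 22, z = w[4:7] = 212.
Check: |xy| = 4 ≤ 4 and |y| = 2 ≥ 1. Reading y takes A from p1 back to p1, so every xyⁱz is accepted.
Since A has 4 states, any run of length ≥ 4 visits 4+1 states, so by pigeonhole some state repeats within the first 4 steps — that repeat gives the pumpable loop.

22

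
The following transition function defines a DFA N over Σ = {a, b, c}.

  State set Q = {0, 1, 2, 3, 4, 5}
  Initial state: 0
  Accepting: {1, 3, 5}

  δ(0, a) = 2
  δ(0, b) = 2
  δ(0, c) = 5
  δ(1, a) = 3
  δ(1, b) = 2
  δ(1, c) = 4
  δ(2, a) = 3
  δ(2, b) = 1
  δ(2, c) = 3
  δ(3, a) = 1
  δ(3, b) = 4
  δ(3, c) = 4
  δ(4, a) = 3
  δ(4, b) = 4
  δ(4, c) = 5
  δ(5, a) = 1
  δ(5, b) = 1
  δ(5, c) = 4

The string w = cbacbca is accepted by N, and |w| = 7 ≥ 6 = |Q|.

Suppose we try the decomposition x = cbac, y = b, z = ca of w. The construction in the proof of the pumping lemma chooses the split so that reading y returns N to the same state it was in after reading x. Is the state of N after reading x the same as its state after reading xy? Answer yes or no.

yes

Run of N on the first 5 characters of w = c b a c b:
  step 0: 0  (start)
  step 1: 5  (read c: 0→5)
  step 2: 1  (read b: 5→1)
  step 3: 3  (read a: 1→3)
  step 4: 4  (read c: 3→4)
  step 5: 4  (read b: 4→4)

After x (step 4): 4. After xy (step 5): 4.
They match, so y = b drives N around a cycle from 4 back to itself; pumping y any number of times keeps N in 4 before reading z, and xyⁱz ∈ L(N) for every i ≥ 0.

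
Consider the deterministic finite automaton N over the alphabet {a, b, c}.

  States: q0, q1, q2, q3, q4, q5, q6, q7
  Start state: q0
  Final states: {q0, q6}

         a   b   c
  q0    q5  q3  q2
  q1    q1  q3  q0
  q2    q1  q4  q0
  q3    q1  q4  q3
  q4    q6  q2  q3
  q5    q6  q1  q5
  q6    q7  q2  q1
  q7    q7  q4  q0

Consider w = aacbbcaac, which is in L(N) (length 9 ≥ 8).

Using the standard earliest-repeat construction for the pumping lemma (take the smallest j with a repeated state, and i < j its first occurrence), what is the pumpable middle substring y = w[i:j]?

State sequence: q0 -a-> q5 -a-> q6 -c-> q1 -b-> q3 -b-> q4 -c-> q3 -a-> q1 -a-> q1 -c-> q0
First repeat at step 6: q3 was already visited.

So i = 4, j = 6, giving x = w[0:4] = aacb, y = w[4:6] = bc, z = w[6:9] = aac.
Check: |xy| = 6 ≤ 8 and |y| = 2 ≥ 1. Reading y takes N from q3 back to q3, so every xyⁱz is accepted.
With |Q| = 8, pigeonhole forces a state repeat no later than step 8; the substring read between the first and second visits to that state can be pumped.

bc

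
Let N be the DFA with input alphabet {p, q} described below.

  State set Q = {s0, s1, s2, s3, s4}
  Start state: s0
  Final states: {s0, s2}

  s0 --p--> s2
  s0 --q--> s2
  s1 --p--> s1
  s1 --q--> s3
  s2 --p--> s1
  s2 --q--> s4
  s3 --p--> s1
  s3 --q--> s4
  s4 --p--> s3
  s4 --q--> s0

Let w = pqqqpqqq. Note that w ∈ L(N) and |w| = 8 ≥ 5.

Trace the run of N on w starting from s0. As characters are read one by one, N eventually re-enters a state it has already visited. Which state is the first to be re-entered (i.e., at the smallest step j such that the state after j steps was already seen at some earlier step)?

Run of N on w = p q q q p q q q:
  step 0: s0  (start)
  step 1: s2  (read p: s0→s2)
  step 2: s4  (read q: s2→s4)
  step 3: s0  (read q: s4→s0)   ← first repeat (s0 seen earlier)
  step 4: s2  (read q: s0→s2)
  step 5: s1  (read p: s2→s1)
  step 6: s3  (read q: s1→s3)
  step 7: s4  (read q: s3→s4)
  step 8: s0  (read q: s4→s0)

The earliest repeat is at step j = 3: N is in s0, which it already visited at step i = 0.
Pumping length from the standard proof: p = 5 (the number of states). The repeated state found above gives |xy| = j ≤ 5 and |y| = j − i ≥ 1.

s0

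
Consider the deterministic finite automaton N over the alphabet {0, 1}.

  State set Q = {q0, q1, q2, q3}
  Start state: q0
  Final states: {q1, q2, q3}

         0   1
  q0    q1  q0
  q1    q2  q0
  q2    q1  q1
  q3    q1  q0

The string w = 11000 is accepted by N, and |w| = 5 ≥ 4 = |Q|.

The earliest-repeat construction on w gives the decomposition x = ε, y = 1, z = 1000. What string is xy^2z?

111000

xy^2z = ε·1·1·1000 = 111000.
Reading y = 1 takes N from q0 back to q0, so after x·y·y the machine is still in q0, and z then leads to the accepting state q1. Hence 111000 ∈ L(N).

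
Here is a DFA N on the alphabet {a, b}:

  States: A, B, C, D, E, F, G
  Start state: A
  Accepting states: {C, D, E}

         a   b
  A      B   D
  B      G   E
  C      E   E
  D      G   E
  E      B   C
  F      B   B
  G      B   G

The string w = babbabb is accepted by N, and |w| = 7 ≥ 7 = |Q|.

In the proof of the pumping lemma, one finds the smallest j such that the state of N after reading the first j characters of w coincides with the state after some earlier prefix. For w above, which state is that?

G

Run of N on w = b a b b a b b:
  step 0: A  (start)
  step 1: D  (read b: A→D)
  step 2: G  (read a: D→G)
  step 3: G  (read b: G→G)   ← first repeat (G seen earlier)
  step 4: G  (read b: G→G)
  step 5: B  (read a: G→B)
  step 6: E  (read b: B→E)
  step 7: C  (read b: E→C)

The earliest repeat is at step j = 3: N is in G, which it already visited at step i = 2.
Since N has 7 states, any run of length ≥ 7 visits 7+1 states, so by pigeonhole some state repeats within the first 7 steps — that repeat gives the pumpable loop.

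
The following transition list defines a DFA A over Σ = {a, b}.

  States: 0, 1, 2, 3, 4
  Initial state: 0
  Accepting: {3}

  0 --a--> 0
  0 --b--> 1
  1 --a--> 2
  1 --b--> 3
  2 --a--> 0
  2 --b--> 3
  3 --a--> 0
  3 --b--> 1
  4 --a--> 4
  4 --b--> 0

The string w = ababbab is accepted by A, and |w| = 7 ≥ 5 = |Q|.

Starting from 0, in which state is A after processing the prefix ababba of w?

Run of A on the first 6 characters of w = a b a b b a:
  step 0: 0  (start)
  step 1: 0  (read a: 0→0)
  step 2: 1  (read b: 0→1)
  step 3: 2  (read a: 1→2)
  step 4: 3  (read b: 2→3)
  step 5: 1  (read b: 3→1)
  step 6: 2  (read a: 1→2)

After reading 6 characters, A is in state 2.
(This kind of state-tracing is the core of the pumping-lemma construction: with 5 states, pigeonhole forces a repeat within the first 5 steps.)

2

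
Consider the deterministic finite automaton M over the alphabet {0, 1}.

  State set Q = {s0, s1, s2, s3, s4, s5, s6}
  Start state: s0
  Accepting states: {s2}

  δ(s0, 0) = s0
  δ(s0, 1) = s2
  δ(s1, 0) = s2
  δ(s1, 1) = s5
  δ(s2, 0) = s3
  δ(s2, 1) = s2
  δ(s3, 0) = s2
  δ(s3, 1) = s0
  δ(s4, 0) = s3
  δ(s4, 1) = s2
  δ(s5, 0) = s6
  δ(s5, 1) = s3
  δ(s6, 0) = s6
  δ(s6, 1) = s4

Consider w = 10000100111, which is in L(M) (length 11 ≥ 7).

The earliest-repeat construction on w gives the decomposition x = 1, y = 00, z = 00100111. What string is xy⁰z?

xy⁰z = xz = 1·00100111 = 100100111.
Reading y = 00 takes M from s2 back to s2, so after x the machine is still in s2, and z then leads to the accepting state s2. Hence 100100111 ∈ L(M).

100100111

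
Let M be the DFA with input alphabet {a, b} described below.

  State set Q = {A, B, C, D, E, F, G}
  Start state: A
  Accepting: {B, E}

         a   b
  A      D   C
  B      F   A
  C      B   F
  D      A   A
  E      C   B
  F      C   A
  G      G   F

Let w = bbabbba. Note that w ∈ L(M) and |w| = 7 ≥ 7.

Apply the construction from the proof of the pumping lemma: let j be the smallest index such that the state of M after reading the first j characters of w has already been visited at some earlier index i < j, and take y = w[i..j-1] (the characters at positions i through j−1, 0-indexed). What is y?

State sequence: A -b-> C -b-> F -a-> C -b-> F -b-> A -b-> C -a-> B
First repeat at step 3: C was already visited.

So i = 1, j = 3, giving x = w[0:1] = b, y = w[1:3] = ba, z = w[3:7] = bbba.
Check: |xy| = 3 ≤ 7 and |y| = 2 ≥ 1. Reading y takes M from C back to C, so every xyⁱz is accepted.
Since M has 7 states, any run of length ≥ 7 visits 7+1 states, so by pigeonhole some state repeats within the first 7 steps — that repeat gives the pumpable loop.

ba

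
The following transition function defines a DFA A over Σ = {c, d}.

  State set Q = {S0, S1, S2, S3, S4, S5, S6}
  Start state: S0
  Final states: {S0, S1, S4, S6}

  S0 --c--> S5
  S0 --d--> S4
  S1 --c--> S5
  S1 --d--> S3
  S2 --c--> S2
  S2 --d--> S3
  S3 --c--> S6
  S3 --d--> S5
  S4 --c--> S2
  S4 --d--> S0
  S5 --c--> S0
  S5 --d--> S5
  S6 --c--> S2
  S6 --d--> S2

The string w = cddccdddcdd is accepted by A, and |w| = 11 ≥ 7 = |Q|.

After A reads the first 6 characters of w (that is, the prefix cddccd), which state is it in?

Run of A on the first 6 characters of w = c d d c c d:
  step 0: S0  (start)
  step 1: S5  (read c: S0→S5)
  step 2: S5  (read d: S5→S5)
  step 3: S5  (read d: S5→S5)
  step 4: S0  (read c: S5→S0)
  step 5: S5  (read c: S0→S5)
  step 6: S5  (read d: S5→S5)

After reading 6 characters, A is in state S5.

S5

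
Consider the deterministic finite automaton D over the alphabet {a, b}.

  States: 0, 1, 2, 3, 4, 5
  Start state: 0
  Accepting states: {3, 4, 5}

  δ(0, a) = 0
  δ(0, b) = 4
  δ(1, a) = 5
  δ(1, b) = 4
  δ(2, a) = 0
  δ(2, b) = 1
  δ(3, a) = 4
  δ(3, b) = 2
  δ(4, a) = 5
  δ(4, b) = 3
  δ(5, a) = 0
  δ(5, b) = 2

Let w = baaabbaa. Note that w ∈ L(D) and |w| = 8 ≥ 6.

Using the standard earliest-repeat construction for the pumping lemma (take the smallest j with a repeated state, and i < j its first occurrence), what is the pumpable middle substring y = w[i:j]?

baa

State sequence: 0 -b-> 4 -a-> 5 -a-> 0 -a-> 0 -b-> 4 -b-> 3 -a-> 4 -a-> 5
First repeat at step 3: 0 was already visited.

So i = 0, j = 3, giving x = w[0:0] = ε, y = w[0:3] = baa, z = w[3:8] = abbaa.
Check: |xy| = 3 ≤ 6 and |y| = 3 ≥ 1. Reading y takes D from 0 back to 0, so every xyⁱz is accepted.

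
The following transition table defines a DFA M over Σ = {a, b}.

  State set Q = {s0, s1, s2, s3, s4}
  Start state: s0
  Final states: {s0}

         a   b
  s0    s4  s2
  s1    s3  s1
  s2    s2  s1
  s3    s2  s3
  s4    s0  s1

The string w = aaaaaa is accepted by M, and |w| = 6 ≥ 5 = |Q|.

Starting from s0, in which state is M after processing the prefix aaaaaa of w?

State sequence: s0 -a-> s4 -a-> s0 -a-> s4 -a-> s0 -a-> s4 -a-> s0

After reading 6 characters, M is in state s0.

s0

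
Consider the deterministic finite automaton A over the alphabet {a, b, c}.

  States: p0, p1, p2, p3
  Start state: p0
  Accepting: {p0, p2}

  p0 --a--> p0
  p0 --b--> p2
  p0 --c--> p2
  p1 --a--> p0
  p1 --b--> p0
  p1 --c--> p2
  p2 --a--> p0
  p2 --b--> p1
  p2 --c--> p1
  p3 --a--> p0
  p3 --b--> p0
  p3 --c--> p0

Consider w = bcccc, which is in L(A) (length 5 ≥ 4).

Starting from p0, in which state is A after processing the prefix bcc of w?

p2

State sequence: p0 -b-> p2 -c-> p1 -c-> p2

After reading 3 characters, A is in state p2.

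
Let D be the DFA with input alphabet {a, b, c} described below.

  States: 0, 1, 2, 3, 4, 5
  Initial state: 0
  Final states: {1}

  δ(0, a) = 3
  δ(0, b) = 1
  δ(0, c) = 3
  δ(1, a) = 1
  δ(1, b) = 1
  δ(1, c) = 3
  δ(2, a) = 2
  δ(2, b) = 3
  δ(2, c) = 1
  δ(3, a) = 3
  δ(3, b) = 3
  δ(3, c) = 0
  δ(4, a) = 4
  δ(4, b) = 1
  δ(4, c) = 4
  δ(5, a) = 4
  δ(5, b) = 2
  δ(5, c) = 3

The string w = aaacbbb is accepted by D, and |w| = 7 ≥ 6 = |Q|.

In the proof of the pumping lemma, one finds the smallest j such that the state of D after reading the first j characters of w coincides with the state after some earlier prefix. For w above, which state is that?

3

Run of D on w = a a a c b b b:
  step 0: 0  (start)
  step 1: 3  (read a: 0→3)
  step 2: 3  (read a: 3→3)   ← first repeat (3 seen earlier)
  step 3: 3  (read a: 3→3)
  step 4: 0  (read c: 3→0)
  step 5: 1  (read b: 0→1)
  step 6: 1  (read b: 1→1)
  step 7: 1  (read b: 1→1)

The earliest repeat is at step j = 2: D is in 3, which it already visited at step i = 1.
With |Q| = 6, pigeonhole forces a state repeat no later than step 6; the substring read between the first and second visits to that state can be pumped.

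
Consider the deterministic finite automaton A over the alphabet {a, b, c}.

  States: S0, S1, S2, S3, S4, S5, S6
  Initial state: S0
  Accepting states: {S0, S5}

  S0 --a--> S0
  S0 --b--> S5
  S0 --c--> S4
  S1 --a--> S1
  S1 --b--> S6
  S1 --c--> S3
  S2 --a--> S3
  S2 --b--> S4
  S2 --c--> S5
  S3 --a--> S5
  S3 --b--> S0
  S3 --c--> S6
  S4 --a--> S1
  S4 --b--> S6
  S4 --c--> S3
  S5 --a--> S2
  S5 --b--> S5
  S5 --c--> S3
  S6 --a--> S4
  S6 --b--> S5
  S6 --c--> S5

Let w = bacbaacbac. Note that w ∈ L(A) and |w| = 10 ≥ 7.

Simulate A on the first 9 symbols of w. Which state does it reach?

S2

Run of A on the first 9 characters of w = b a c b a a c b a:
  step 0: S0  (start)
  step 1: S5  (read b: S0→S5)
  step 2: S2  (read a: S5→S2)
  step 3: S5  (read c: S2→S5)
  step 4: S5  (read b: S5→S5)
  step 5: S2  (read a: S5→S2)
  step 6: S3  (read a: S2→S3)
  step 7: S6  (read c: S3→S6)
  step 8: S5  (read b: S6→S5)
  step 9: S2  (read a: S5→S2)

After reading 9 characters, A is in state S2.
(This kind of state-tracing is the core of the pumping-lemma construction: with 7 states, pigeonhole forces a repeat within the first 7 steps.)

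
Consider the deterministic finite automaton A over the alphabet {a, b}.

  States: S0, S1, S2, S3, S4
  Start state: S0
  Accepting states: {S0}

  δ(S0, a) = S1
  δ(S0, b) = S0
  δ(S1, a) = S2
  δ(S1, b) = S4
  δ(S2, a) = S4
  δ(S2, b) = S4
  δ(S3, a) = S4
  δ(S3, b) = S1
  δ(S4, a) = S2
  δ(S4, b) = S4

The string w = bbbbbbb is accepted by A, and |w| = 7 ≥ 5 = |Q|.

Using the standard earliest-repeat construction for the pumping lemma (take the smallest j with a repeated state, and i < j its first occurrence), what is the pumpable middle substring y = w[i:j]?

Run of A on w = b b b b b b b:
  step 0: S0  (start)
  step 1: S0  (read b: S0→S0)   ← first repeat (S0 seen earlier)
  step 2: S0  (read b: S0→S0)
  step 3: S0  (read b: S0→S0)
  step 4: S0  (read b: S0→S0)
  step 5: S0  (read b: S0→S0)
  step 6: S0  (read b: S0→S0)
  step 7: S0  (read b: S0→S0)

So i = 0, j = 1, giving x = w[0:0] = ε, y = w[0:1] = b, z = w[1:7] = bbbbbb.
Check: |xy| = 1 ≤ 5 and |y| = 1 ≥ 1. Reading y takes A from S0 back to S0, so every xyⁱz is accepted.

b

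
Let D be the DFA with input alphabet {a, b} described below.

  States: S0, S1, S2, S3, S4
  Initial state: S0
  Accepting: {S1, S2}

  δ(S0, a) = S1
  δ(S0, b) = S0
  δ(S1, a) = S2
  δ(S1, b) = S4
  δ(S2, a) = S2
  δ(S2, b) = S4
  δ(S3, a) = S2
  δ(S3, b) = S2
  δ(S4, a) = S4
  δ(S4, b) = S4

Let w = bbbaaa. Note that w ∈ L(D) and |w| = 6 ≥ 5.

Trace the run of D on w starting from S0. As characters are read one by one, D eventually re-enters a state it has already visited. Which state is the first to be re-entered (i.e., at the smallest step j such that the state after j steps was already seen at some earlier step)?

S0

Run of D on w = b b b a a a:
  step 0: S0  (start)
  step 1: S0  (read b: S0→S0)   ← first repeat (S0 seen earlier)
  step 2: S0  (read b: S0→S0)
  step 3: S0  (read b: S0→S0)
  step 4: S1  (read a: S0→S1)
  step 5: S2  (read a: S1→S2)
  step 6: S2  (read a: S2→S2)

The earliest repeat is at step j = 1: D is in S0, which it already visited at step i = 0.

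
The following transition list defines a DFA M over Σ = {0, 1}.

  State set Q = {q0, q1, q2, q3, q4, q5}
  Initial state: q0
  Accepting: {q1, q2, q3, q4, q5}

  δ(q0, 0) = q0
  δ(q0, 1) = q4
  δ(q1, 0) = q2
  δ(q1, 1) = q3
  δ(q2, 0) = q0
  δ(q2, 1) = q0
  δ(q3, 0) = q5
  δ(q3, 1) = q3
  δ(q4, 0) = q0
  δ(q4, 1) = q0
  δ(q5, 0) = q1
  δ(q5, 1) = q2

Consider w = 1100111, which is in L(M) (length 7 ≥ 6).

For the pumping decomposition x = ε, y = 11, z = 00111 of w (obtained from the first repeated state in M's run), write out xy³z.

11111100111

xy^3z = ε·11·11·11·00111 = 11111100111.
Reading y = 11 takes M from q0 back to q0, so after x·y·y·y the machine is still in q0, and z then leads to the accepting state q4. Hence 11111100111 ∈ L(M).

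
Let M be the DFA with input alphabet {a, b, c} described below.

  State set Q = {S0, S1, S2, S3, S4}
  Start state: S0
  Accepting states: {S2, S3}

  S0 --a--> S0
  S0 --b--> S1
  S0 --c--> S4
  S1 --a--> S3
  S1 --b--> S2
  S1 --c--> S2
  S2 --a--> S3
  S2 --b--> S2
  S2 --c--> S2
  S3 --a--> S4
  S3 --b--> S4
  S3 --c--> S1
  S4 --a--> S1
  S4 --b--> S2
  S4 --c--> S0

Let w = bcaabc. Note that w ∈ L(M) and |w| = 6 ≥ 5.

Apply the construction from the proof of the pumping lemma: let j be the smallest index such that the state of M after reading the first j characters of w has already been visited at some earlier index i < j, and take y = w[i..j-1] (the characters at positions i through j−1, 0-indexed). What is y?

State sequence: S0 -b-> S1 -c-> S2 -a-> S3 -a-> S4 -b-> S2 -c-> S2
First repeat at step 5: S2 was already visited.

So i = 2, j = 5, giving x = w[0:2] = bc, y = w[2:5] = aab, z = w[5:6] = c.
Check: |xy| = 5 ≤ 5 and |y| = 3 ≥ 1. Reading y takes M from S2 back to S2, so every xyⁱz is accepted.
The DFA has 5 states, so the proof of the pumping lemma guarantees a repeated state among the first 5+1 visited; the segment between the two visits is the pumpable y.

aab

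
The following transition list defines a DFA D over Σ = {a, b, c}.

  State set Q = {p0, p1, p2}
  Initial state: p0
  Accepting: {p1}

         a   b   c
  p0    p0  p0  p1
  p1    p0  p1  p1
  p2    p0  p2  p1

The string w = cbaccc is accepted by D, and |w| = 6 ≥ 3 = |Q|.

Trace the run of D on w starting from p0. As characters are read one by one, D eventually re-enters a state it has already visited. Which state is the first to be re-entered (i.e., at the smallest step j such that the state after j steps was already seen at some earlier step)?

State sequence: p0 -c-> p1 -b-> p1 -a-> p0 -c-> p1 -c-> p1 -c-> p1
First repeat at step 2: p1 was already visited.

The earliest repeat is at step j = 2: D is in p1, which it already visited at step i = 1.
With |Q| = 3, pigeonhole forces a state repeat no later than step 3; the substring read between the first and second visits to that state can be pumped.

p1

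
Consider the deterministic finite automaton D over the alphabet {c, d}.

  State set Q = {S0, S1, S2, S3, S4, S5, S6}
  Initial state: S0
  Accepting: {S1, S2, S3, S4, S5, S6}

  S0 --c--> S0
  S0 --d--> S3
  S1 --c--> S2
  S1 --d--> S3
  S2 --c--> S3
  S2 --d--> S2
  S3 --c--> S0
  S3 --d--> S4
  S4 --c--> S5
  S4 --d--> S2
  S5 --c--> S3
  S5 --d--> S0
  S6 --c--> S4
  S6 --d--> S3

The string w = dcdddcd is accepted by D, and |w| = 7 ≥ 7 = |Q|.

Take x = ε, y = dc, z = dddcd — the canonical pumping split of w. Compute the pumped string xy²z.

dcdcdddcd

xy^2z = ε·dc·dc·dddcd = dcdcdddcd.
Reading y = dc takes D from S0 back to S0, so after x·y·y the machine is still in S0, and z then leads to the accepting state S4. Hence dcdcdddcd ∈ L(D).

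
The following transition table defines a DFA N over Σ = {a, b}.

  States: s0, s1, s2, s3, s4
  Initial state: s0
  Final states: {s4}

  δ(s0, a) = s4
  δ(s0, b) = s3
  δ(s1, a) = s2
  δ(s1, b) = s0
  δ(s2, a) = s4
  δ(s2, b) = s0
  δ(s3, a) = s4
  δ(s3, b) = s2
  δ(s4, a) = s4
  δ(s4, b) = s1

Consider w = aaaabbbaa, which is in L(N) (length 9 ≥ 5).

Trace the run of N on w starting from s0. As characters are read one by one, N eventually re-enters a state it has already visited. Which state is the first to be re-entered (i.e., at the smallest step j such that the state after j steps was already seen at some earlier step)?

Run of N on w = a a a a b b b a a:
  step 0: s0  (start)
  step 1: s4  (read a: s0→s4)
  step 2: s4  (read a: s4→s4)   ← first repeat (s4 seen earlier)
  step 3: s4  (read a: s4→s4)
  step 4: s4  (read a: s4→s4)
  step 5: s1  (read b: s4→s1)
  step 6: s0  (read b: s1→s0)
  step 7: s3  (read b: s0→s3)
  step 8: s4  (read a: s3→s4)
  step 9: s4  (read a: s4→s4)

The earliest repeat is at step j = 2: N is in s4, which it already visited at step i = 1.
With |Q| = 5, pigeonhole forces a state repeat no later than step 5; the substring read between the first and second visits to that state can be pumped.

s4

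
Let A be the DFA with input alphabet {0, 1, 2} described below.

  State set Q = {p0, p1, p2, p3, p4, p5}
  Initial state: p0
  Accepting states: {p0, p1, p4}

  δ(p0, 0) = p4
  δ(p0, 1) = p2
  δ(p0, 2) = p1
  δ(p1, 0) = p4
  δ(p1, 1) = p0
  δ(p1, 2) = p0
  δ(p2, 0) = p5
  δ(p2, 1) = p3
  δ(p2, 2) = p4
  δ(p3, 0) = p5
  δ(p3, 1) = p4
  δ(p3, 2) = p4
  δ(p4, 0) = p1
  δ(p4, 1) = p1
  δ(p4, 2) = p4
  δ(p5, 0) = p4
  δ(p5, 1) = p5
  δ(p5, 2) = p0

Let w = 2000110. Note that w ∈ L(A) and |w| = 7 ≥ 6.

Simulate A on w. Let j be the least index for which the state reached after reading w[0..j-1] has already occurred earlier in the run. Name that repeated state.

State sequence: p0 -2-> p1 -0-> p4 -0-> p1 -0-> p4 -1-> p1 -1-> p0 -0-> p4
First repeat at step 3: p1 was already visited.

The earliest repeat is at step j = 3: A is in p1, which it already visited at step i = 1.

p1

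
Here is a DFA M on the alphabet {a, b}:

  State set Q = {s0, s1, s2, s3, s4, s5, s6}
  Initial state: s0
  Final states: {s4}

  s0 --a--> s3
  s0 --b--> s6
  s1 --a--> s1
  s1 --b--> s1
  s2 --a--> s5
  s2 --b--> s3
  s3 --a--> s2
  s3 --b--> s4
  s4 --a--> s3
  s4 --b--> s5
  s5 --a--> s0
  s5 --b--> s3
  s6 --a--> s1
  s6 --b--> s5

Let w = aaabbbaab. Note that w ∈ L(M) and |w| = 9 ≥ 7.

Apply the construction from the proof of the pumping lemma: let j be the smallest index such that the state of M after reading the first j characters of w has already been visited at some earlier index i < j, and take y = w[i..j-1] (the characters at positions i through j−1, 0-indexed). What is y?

Run of M on w = a a a b b b a a b:
  step 0: s0  (start)
  step 1: s3  (read a: s0→s3)
  step 2: s2  (read a: s3→s2)
  step 3: s5  (read a: s2→s5)
  step 4: s3  (read b: s5→s3)   ← first repeat (s3 seen earlier)
  step 5: s4  (read b: s3→s4)
  step 6: s5  (read b: s4→s5)
  step 7: s0  (read a: s5→s0)
  step 8: s3  (read a: s0→s3)
  step 9: s4  (read b: s3→s4)

So i = 1, j = 4, giving x = w[0:1] = a, y = w[1:4] = aab, z = w[4:9] = bbaab.
Check: |xy| = 4 ≤ 7 and |y| = 3 ≥ 1. Reading y takes M from s3 back to s3, so every xyⁱz is accepted.
Since M has 7 states, any run of length ≥ 7 visits 7+1 states, so by pigeonhole some state repeats within the first 7 steps — that repeat gives the pumpable loop.

aab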